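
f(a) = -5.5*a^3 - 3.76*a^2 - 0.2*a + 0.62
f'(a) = -16.5*a^2 - 7.52*a - 0.2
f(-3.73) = 234.48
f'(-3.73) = -201.71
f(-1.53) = 11.82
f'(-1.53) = -27.32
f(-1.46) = 10.01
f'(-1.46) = -24.39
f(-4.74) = 502.82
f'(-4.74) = -335.27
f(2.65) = -128.67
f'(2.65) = -136.00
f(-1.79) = 20.47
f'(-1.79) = -39.61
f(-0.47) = 0.45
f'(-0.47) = -0.31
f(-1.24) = 5.57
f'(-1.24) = -16.25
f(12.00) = -10047.22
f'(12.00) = -2466.44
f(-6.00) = 1054.46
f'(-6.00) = -549.08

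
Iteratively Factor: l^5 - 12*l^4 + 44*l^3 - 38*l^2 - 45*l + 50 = (l - 5)*(l^4 - 7*l^3 + 9*l^2 + 7*l - 10) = (l - 5)*(l - 1)*(l^3 - 6*l^2 + 3*l + 10) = (l - 5)*(l - 1)*(l + 1)*(l^2 - 7*l + 10) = (l - 5)^2*(l - 1)*(l + 1)*(l - 2)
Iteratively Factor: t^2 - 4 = (t - 2)*(t + 2)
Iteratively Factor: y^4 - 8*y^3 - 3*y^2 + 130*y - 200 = (y - 5)*(y^3 - 3*y^2 - 18*y + 40) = (y - 5)*(y - 2)*(y^2 - y - 20) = (y - 5)*(y - 2)*(y + 4)*(y - 5)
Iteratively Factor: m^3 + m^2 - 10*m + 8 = (m - 1)*(m^2 + 2*m - 8) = (m - 2)*(m - 1)*(m + 4)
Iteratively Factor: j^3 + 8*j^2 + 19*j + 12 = (j + 3)*(j^2 + 5*j + 4) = (j + 1)*(j + 3)*(j + 4)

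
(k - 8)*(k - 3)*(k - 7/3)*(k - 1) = k^4 - 43*k^3/3 + 63*k^2 - 317*k/3 + 56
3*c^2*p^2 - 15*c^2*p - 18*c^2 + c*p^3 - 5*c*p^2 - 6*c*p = (3*c + p)*(p - 6)*(c*p + c)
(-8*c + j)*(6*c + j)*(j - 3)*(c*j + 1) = -48*c^3*j^2 + 144*c^3*j - 2*c^2*j^3 + 6*c^2*j^2 - 48*c^2*j + 144*c^2 + c*j^4 - 3*c*j^3 - 2*c*j^2 + 6*c*j + j^3 - 3*j^2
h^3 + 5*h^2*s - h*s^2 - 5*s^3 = (h - s)*(h + s)*(h + 5*s)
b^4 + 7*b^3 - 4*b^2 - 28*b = b*(b - 2)*(b + 2)*(b + 7)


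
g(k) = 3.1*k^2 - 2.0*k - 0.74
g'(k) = 6.2*k - 2.0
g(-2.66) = 26.51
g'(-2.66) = -18.49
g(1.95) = 7.15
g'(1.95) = 10.09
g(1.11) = 0.86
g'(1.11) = 4.88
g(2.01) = 7.76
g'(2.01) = 10.46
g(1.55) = 3.61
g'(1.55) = 7.61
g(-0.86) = 3.27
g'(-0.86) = -7.33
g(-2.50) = 23.64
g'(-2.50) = -17.50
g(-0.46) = 0.84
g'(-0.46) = -4.85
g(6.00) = 98.86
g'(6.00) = 35.20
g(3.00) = 21.16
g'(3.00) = 16.60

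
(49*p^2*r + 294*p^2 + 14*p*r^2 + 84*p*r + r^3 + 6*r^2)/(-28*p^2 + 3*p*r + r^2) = (-7*p*r - 42*p - r^2 - 6*r)/(4*p - r)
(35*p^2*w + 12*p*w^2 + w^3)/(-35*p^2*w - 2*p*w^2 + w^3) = (-7*p - w)/(7*p - w)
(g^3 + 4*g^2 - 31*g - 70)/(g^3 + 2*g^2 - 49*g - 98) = (g - 5)/(g - 7)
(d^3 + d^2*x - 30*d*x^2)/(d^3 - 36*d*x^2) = (-d + 5*x)/(-d + 6*x)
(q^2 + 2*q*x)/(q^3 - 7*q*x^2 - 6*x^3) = -q/(-q^2 + 2*q*x + 3*x^2)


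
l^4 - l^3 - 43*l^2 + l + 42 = (l - 7)*(l - 1)*(l + 1)*(l + 6)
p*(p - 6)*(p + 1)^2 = p^4 - 4*p^3 - 11*p^2 - 6*p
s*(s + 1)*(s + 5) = s^3 + 6*s^2 + 5*s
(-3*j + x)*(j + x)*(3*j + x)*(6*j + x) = -54*j^4 - 63*j^3*x - 3*j^2*x^2 + 7*j*x^3 + x^4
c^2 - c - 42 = (c - 7)*(c + 6)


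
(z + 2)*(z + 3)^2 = z^3 + 8*z^2 + 21*z + 18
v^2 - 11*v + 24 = (v - 8)*(v - 3)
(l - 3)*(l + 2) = l^2 - l - 6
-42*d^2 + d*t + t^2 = (-6*d + t)*(7*d + t)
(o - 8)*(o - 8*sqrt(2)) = o^2 - 8*sqrt(2)*o - 8*o + 64*sqrt(2)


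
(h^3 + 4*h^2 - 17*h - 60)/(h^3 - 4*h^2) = 1 + 8/h + 15/h^2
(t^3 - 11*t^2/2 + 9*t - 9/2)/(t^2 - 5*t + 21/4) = 2*(t^2 - 4*t + 3)/(2*t - 7)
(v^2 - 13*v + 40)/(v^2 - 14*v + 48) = (v - 5)/(v - 6)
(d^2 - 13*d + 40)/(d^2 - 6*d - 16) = (d - 5)/(d + 2)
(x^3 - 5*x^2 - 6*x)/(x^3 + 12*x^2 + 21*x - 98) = x*(x^2 - 5*x - 6)/(x^3 + 12*x^2 + 21*x - 98)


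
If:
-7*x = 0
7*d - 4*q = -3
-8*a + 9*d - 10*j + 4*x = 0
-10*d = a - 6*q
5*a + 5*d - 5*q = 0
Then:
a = 12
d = 15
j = 39/10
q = 27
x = 0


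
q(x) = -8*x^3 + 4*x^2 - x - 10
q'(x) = -24*x^2 + 8*x - 1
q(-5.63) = 1550.05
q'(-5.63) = -806.77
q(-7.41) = 3471.99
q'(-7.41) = -1378.07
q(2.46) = -107.35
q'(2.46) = -126.56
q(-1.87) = 58.17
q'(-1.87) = -99.89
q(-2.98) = 240.21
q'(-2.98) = -237.97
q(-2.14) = 88.86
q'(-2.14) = -128.03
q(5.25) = -1062.62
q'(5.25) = -620.50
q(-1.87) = 58.17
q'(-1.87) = -99.89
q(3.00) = -193.00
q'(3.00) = -193.00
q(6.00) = -1600.00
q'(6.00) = -817.00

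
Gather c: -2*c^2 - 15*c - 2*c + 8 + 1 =-2*c^2 - 17*c + 9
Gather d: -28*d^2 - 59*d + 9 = -28*d^2 - 59*d + 9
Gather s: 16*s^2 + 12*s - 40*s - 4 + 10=16*s^2 - 28*s + 6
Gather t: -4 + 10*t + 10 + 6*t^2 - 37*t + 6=6*t^2 - 27*t + 12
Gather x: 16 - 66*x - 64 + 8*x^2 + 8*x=8*x^2 - 58*x - 48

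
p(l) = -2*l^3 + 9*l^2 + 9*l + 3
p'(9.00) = -315.00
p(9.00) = -645.00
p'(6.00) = -99.00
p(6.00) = -51.00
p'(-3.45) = -124.52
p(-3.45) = 161.20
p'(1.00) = 21.00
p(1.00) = 19.00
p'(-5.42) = -264.82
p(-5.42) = 537.05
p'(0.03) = 9.53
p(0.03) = 3.28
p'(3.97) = -14.11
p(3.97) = 55.44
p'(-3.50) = -127.50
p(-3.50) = 167.50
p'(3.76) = -8.15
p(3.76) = 57.76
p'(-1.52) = -32.22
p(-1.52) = 17.14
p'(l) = -6*l^2 + 18*l + 9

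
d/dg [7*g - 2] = 7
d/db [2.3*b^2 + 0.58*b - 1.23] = 4.6*b + 0.58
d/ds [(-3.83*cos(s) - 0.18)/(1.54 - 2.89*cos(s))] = 6.4184*sin(s)/(2.89*cos(s) - 1.54)^2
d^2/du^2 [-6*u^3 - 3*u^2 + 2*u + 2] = -36*u - 6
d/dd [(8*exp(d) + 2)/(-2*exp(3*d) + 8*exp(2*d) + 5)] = 4*((3*exp(d) - 8)*(4*exp(d) + 1)*exp(d) - 4*exp(3*d) + 16*exp(2*d) + 10)*exp(d)/(-2*exp(3*d) + 8*exp(2*d) + 5)^2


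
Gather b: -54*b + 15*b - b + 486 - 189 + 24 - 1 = 320 - 40*b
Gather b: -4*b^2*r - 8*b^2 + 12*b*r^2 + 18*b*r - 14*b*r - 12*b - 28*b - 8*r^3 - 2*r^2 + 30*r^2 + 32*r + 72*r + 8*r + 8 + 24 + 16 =b^2*(-4*r - 8) + b*(12*r^2 + 4*r - 40) - 8*r^3 + 28*r^2 + 112*r + 48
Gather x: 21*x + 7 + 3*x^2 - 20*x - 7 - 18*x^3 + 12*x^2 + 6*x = -18*x^3 + 15*x^2 + 7*x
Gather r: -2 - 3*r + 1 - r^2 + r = -r^2 - 2*r - 1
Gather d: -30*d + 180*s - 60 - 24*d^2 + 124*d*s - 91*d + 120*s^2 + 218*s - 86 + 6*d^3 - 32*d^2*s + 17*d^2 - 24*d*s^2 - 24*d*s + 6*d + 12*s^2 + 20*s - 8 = 6*d^3 + d^2*(-32*s - 7) + d*(-24*s^2 + 100*s - 115) + 132*s^2 + 418*s - 154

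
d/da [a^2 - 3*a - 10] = 2*a - 3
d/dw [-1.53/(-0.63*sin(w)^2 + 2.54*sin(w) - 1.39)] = (3.8862 - 1.9278*sin(w))*cos(w)/(0.63*sin(w)^2 - 2.54*sin(w) + 1.39)^2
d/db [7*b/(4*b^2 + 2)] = 7*(1 - 2*b^2)/(2*(4*b^4 + 4*b^2 + 1))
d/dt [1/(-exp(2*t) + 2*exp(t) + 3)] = 2*(exp(t) - 1)*exp(t)/(-exp(2*t) + 2*exp(t) + 3)^2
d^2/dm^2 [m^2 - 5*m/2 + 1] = 2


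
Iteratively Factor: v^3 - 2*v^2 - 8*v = (v + 2)*(v^2 - 4*v) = v*(v + 2)*(v - 4)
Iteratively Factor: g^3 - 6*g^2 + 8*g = (g - 4)*(g^2 - 2*g) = (g - 4)*(g - 2)*(g)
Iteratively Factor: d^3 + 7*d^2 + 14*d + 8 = (d + 4)*(d^2 + 3*d + 2) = (d + 2)*(d + 4)*(d + 1)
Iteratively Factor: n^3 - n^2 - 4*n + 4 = (n + 2)*(n^2 - 3*n + 2) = (n - 2)*(n + 2)*(n - 1)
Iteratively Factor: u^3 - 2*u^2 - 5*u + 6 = (u - 1)*(u^2 - u - 6) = (u - 3)*(u - 1)*(u + 2)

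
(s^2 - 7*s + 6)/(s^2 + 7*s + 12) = (s^2 - 7*s + 6)/(s^2 + 7*s + 12)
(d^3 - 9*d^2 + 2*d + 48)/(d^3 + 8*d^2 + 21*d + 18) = (d^2 - 11*d + 24)/(d^2 + 6*d + 9)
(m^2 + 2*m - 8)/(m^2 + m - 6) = (m + 4)/(m + 3)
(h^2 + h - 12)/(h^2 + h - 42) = (h^2 + h - 12)/(h^2 + h - 42)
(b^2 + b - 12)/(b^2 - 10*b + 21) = (b + 4)/(b - 7)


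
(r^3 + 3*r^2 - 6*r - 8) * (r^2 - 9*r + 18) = r^5 - 6*r^4 - 15*r^3 + 100*r^2 - 36*r - 144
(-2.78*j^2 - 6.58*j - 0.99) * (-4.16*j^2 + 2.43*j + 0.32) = 11.5648*j^4 + 20.6174*j^3 - 12.7606*j^2 - 4.5113*j - 0.3168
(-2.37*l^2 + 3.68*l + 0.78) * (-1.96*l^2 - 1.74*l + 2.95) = 4.6452*l^4 - 3.089*l^3 - 14.9235*l^2 + 9.4988*l + 2.301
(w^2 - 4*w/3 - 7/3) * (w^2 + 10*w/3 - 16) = w^4 + 2*w^3 - 205*w^2/9 + 122*w/9 + 112/3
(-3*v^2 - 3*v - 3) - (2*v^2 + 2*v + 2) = -5*v^2 - 5*v - 5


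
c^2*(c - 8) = c^3 - 8*c^2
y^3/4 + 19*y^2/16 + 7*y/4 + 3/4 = (y/4 + 1/2)*(y + 3/4)*(y + 2)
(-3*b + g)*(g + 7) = -3*b*g - 21*b + g^2 + 7*g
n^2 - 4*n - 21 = (n - 7)*(n + 3)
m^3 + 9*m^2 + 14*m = m*(m + 2)*(m + 7)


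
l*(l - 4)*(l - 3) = l^3 - 7*l^2 + 12*l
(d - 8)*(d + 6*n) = d^2 + 6*d*n - 8*d - 48*n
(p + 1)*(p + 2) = p^2 + 3*p + 2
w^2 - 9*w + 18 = (w - 6)*(w - 3)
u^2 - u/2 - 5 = (u - 5/2)*(u + 2)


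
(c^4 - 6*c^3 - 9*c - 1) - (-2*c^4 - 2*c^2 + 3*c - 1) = 3*c^4 - 6*c^3 + 2*c^2 - 12*c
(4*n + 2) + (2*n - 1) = 6*n + 1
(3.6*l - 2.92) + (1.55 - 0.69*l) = 2.91*l - 1.37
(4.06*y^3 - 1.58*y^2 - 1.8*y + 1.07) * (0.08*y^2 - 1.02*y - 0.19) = 0.3248*y^5 - 4.2676*y^4 + 0.6962*y^3 + 2.2218*y^2 - 0.7494*y - 0.2033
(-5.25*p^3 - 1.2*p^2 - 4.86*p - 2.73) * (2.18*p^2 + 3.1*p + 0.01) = -11.445*p^5 - 18.891*p^4 - 14.3673*p^3 - 21.0294*p^2 - 8.5116*p - 0.0273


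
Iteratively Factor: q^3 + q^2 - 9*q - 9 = (q + 1)*(q^2 - 9) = (q + 1)*(q + 3)*(q - 3)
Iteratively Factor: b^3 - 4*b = (b + 2)*(b^2 - 2*b) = b*(b + 2)*(b - 2)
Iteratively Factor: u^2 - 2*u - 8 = (u - 4)*(u + 2)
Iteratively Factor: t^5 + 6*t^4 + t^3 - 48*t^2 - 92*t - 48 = (t - 3)*(t^4 + 9*t^3 + 28*t^2 + 36*t + 16) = (t - 3)*(t + 2)*(t^3 + 7*t^2 + 14*t + 8) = (t - 3)*(t + 2)^2*(t^2 + 5*t + 4) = (t - 3)*(t + 1)*(t + 2)^2*(t + 4)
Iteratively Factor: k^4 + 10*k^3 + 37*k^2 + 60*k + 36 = (k + 3)*(k^3 + 7*k^2 + 16*k + 12) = (k + 3)^2*(k^2 + 4*k + 4) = (k + 2)*(k + 3)^2*(k + 2)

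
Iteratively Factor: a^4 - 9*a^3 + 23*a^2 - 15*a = (a)*(a^3 - 9*a^2 + 23*a - 15) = a*(a - 1)*(a^2 - 8*a + 15) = a*(a - 5)*(a - 1)*(a - 3)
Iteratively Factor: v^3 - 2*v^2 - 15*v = (v)*(v^2 - 2*v - 15) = v*(v + 3)*(v - 5)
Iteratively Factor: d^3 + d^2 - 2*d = (d - 1)*(d^2 + 2*d) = (d - 1)*(d + 2)*(d)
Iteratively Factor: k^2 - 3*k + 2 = (k - 2)*(k - 1)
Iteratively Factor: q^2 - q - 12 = (q - 4)*(q + 3)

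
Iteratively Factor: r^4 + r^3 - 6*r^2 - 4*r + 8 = (r + 2)*(r^3 - r^2 - 4*r + 4) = (r - 1)*(r + 2)*(r^2 - 4) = (r - 1)*(r + 2)^2*(r - 2)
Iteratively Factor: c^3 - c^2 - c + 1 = (c + 1)*(c^2 - 2*c + 1) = (c - 1)*(c + 1)*(c - 1)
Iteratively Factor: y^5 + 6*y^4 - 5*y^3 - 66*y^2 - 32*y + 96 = (y + 4)*(y^4 + 2*y^3 - 13*y^2 - 14*y + 24) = (y - 1)*(y + 4)*(y^3 + 3*y^2 - 10*y - 24) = (y - 3)*(y - 1)*(y + 4)*(y^2 + 6*y + 8) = (y - 3)*(y - 1)*(y + 4)^2*(y + 2)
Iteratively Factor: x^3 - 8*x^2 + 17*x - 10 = (x - 5)*(x^2 - 3*x + 2) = (x - 5)*(x - 1)*(x - 2)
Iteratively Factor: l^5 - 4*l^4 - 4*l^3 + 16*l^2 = (l + 2)*(l^4 - 6*l^3 + 8*l^2) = l*(l + 2)*(l^3 - 6*l^2 + 8*l) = l*(l - 4)*(l + 2)*(l^2 - 2*l) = l*(l - 4)*(l - 2)*(l + 2)*(l)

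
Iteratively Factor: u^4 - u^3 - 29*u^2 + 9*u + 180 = (u - 5)*(u^3 + 4*u^2 - 9*u - 36) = (u - 5)*(u + 3)*(u^2 + u - 12) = (u - 5)*(u - 3)*(u + 3)*(u + 4)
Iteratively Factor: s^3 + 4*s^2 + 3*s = (s + 3)*(s^2 + s) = (s + 1)*(s + 3)*(s)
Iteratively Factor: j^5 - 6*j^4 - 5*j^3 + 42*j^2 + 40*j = (j - 4)*(j^4 - 2*j^3 - 13*j^2 - 10*j) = j*(j - 4)*(j^3 - 2*j^2 - 13*j - 10) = j*(j - 4)*(j + 2)*(j^2 - 4*j - 5) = j*(j - 4)*(j + 1)*(j + 2)*(j - 5)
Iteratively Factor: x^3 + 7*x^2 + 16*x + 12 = (x + 3)*(x^2 + 4*x + 4) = (x + 2)*(x + 3)*(x + 2)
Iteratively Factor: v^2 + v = (v)*(v + 1)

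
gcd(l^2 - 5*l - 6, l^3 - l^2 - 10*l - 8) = l + 1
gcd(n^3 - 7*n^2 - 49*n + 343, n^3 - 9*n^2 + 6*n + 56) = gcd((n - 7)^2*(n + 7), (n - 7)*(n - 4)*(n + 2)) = n - 7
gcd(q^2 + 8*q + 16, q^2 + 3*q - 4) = q + 4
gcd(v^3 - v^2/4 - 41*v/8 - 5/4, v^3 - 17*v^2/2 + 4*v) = 1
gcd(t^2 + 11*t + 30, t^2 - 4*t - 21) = 1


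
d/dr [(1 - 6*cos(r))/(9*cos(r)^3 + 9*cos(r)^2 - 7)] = -3*(21*cos(r) + 9*cos(2*r)/2 + 9*cos(3*r) + 37/2)*sin(r)/(9*cos(r)^3 + 9*cos(r)^2 - 7)^2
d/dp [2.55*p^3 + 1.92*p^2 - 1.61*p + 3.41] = 7.65*p^2 + 3.84*p - 1.61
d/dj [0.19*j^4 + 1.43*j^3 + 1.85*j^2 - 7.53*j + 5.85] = 0.76*j^3 + 4.29*j^2 + 3.7*j - 7.53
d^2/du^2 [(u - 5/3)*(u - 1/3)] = 2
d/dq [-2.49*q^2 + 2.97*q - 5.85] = 2.97 - 4.98*q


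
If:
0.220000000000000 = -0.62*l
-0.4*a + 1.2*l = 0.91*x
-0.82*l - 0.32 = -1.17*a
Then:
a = 0.02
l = -0.35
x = -0.48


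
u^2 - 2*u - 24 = (u - 6)*(u + 4)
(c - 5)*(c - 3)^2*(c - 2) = c^4 - 13*c^3 + 61*c^2 - 123*c + 90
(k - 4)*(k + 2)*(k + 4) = k^3 + 2*k^2 - 16*k - 32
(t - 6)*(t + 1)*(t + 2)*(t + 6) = t^4 + 3*t^3 - 34*t^2 - 108*t - 72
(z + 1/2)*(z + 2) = z^2 + 5*z/2 + 1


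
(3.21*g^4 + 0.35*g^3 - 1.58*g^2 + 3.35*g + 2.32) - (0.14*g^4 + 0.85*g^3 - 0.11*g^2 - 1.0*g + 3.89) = 3.07*g^4 - 0.5*g^3 - 1.47*g^2 + 4.35*g - 1.57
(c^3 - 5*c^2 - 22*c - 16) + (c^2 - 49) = c^3 - 4*c^2 - 22*c - 65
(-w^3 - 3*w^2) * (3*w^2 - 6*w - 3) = -3*w^5 - 3*w^4 + 21*w^3 + 9*w^2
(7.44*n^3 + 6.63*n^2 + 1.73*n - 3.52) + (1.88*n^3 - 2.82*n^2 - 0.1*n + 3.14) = 9.32*n^3 + 3.81*n^2 + 1.63*n - 0.38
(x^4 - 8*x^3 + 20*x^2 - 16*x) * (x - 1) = x^5 - 9*x^4 + 28*x^3 - 36*x^2 + 16*x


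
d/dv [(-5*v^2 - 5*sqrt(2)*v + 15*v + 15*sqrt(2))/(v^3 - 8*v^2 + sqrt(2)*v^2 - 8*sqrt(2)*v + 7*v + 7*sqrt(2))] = 5*(v^2 - 6*v + 17)/(v^4 - 16*v^3 + 78*v^2 - 112*v + 49)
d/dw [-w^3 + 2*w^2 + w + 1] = -3*w^2 + 4*w + 1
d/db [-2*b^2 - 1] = -4*b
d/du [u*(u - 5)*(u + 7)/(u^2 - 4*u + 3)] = (u^4 - 8*u^3 + 36*u^2 + 12*u - 105)/(u^4 - 8*u^3 + 22*u^2 - 24*u + 9)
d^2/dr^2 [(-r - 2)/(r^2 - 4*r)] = 2*(r*(r - 4)*(3*r - 2) - 4*(r - 2)^2*(r + 2))/(r^3*(r - 4)^3)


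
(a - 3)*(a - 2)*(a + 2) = a^3 - 3*a^2 - 4*a + 12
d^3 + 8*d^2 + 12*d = d*(d + 2)*(d + 6)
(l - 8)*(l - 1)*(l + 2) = l^3 - 7*l^2 - 10*l + 16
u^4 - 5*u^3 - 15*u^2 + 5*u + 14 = (u - 7)*(u - 1)*(u + 1)*(u + 2)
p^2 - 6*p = p*(p - 6)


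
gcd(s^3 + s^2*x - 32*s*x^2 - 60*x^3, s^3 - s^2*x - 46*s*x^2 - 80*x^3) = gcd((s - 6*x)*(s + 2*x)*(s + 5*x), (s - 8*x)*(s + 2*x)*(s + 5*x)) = s^2 + 7*s*x + 10*x^2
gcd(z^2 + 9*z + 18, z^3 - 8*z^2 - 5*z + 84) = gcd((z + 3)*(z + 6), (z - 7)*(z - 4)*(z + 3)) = z + 3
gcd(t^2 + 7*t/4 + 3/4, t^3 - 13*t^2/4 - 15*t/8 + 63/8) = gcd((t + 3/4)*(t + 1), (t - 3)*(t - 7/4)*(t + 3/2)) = 1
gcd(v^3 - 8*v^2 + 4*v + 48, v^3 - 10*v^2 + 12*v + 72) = v^2 - 4*v - 12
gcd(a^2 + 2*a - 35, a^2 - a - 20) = a - 5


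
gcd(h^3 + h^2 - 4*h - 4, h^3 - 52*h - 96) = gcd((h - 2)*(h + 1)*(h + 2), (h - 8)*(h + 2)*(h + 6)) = h + 2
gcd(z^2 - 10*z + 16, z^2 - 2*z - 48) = z - 8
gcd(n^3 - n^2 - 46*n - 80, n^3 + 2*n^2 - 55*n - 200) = n^2 - 3*n - 40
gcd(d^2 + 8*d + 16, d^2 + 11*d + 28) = d + 4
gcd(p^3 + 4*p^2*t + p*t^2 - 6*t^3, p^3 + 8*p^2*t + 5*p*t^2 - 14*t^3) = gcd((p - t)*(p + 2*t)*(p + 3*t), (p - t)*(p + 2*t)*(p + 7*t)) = p^2 + p*t - 2*t^2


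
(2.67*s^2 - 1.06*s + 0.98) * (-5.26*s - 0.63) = -14.0442*s^3 + 3.8935*s^2 - 4.487*s - 0.6174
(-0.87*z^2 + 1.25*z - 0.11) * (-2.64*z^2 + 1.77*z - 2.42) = 2.2968*z^4 - 4.8399*z^3 + 4.6083*z^2 - 3.2197*z + 0.2662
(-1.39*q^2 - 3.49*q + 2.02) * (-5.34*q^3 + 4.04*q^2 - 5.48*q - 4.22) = 7.4226*q^5 + 13.021*q^4 - 17.2692*q^3 + 33.1518*q^2 + 3.6582*q - 8.5244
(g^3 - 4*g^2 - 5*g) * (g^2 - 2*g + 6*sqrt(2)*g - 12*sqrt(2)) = g^5 - 6*g^4 + 6*sqrt(2)*g^4 - 36*sqrt(2)*g^3 + 3*g^3 + 10*g^2 + 18*sqrt(2)*g^2 + 60*sqrt(2)*g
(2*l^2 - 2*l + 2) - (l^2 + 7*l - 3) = l^2 - 9*l + 5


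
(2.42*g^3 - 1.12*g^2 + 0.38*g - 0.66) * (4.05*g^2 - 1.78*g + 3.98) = 9.801*g^5 - 8.8436*g^4 + 13.1642*g^3 - 7.807*g^2 + 2.6872*g - 2.6268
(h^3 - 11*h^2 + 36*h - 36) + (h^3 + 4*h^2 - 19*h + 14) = 2*h^3 - 7*h^2 + 17*h - 22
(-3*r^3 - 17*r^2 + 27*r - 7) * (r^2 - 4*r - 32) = -3*r^5 - 5*r^4 + 191*r^3 + 429*r^2 - 836*r + 224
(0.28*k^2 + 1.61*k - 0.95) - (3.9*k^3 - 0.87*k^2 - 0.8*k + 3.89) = -3.9*k^3 + 1.15*k^2 + 2.41*k - 4.84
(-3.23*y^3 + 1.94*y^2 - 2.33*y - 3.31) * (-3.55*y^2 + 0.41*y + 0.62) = 11.4665*y^5 - 8.2113*y^4 + 7.0643*y^3 + 11.998*y^2 - 2.8017*y - 2.0522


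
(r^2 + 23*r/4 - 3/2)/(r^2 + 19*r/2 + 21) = (4*r - 1)/(2*(2*r + 7))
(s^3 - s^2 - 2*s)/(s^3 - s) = (s - 2)/(s - 1)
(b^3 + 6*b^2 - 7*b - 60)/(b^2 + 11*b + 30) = (b^2 + b - 12)/(b + 6)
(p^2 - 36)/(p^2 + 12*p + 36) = (p - 6)/(p + 6)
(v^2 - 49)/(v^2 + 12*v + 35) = (v - 7)/(v + 5)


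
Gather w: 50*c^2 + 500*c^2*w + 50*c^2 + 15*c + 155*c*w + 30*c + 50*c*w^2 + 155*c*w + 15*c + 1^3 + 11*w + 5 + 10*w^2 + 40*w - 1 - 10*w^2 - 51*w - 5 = 100*c^2 + 50*c*w^2 + 60*c + w*(500*c^2 + 310*c)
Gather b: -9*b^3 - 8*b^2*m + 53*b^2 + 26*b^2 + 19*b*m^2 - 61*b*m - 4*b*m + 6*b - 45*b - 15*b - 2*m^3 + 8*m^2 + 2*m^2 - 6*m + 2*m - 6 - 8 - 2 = -9*b^3 + b^2*(79 - 8*m) + b*(19*m^2 - 65*m - 54) - 2*m^3 + 10*m^2 - 4*m - 16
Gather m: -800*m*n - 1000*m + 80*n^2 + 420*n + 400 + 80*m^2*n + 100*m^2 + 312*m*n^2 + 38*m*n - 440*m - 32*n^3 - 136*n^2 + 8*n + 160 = m^2*(80*n + 100) + m*(312*n^2 - 762*n - 1440) - 32*n^3 - 56*n^2 + 428*n + 560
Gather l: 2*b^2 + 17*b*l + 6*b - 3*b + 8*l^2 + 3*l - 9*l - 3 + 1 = 2*b^2 + 3*b + 8*l^2 + l*(17*b - 6) - 2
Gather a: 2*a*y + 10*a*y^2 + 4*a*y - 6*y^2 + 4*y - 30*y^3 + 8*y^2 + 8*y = a*(10*y^2 + 6*y) - 30*y^3 + 2*y^2 + 12*y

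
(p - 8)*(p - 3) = p^2 - 11*p + 24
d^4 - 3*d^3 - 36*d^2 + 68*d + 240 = (d - 6)*(d - 4)*(d + 2)*(d + 5)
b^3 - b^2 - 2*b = b*(b - 2)*(b + 1)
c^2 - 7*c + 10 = (c - 5)*(c - 2)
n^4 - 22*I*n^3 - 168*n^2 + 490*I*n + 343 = (n - 7*I)^3*(n - I)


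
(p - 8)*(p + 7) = p^2 - p - 56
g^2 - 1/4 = (g - 1/2)*(g + 1/2)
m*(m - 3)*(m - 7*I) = m^3 - 3*m^2 - 7*I*m^2 + 21*I*m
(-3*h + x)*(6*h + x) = -18*h^2 + 3*h*x + x^2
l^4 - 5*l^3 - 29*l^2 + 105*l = l*(l - 7)*(l - 3)*(l + 5)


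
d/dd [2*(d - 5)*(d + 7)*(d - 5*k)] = 6*d^2 - 20*d*k + 8*d - 20*k - 70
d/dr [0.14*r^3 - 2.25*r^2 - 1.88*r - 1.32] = 0.42*r^2 - 4.5*r - 1.88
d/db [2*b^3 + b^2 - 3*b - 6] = 6*b^2 + 2*b - 3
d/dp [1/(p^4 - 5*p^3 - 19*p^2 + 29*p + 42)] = (-4*p^3 + 15*p^2 + 38*p - 29)/(p^4 - 5*p^3 - 19*p^2 + 29*p + 42)^2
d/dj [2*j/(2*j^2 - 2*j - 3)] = 2*(-2*j^2 - 3)/(4*j^4 - 8*j^3 - 8*j^2 + 12*j + 9)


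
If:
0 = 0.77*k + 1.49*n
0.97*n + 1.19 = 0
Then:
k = 2.37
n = -1.23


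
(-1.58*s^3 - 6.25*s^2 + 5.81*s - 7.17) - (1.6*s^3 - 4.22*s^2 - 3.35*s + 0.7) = -3.18*s^3 - 2.03*s^2 + 9.16*s - 7.87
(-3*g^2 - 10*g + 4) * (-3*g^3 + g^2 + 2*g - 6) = 9*g^5 + 27*g^4 - 28*g^3 + 2*g^2 + 68*g - 24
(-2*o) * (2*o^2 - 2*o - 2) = -4*o^3 + 4*o^2 + 4*o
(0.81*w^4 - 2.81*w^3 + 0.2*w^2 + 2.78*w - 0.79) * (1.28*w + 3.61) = 1.0368*w^5 - 0.6727*w^4 - 9.8881*w^3 + 4.2804*w^2 + 9.0246*w - 2.8519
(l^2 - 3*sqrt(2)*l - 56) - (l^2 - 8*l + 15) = -3*sqrt(2)*l + 8*l - 71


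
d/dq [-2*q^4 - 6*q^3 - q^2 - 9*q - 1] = -8*q^3 - 18*q^2 - 2*q - 9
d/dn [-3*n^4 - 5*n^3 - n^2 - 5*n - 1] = -12*n^3 - 15*n^2 - 2*n - 5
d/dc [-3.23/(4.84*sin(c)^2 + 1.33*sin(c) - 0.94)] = (31.2664*sin(c) + 4.2959)*cos(c)/(4.84*sin(c)^2 + 1.33*sin(c) - 0.94)^2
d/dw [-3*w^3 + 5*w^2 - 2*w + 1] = -9*w^2 + 10*w - 2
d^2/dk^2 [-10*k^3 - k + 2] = -60*k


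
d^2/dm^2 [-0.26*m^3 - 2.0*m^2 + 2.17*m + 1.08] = -1.56*m - 4.0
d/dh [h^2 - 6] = 2*h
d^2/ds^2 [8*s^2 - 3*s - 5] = 16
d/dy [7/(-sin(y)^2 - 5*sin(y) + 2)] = 7*(2*sin(y) + 5)*cos(y)/(sin(y)^2 + 5*sin(y) - 2)^2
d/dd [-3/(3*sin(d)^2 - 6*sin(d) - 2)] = 18*(sin(d) - 1)*cos(d)/(-3*sin(d)^2 + 6*sin(d) + 2)^2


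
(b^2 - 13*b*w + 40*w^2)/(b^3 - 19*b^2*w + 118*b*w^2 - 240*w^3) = 1/(b - 6*w)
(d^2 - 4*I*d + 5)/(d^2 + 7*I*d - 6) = (d - 5*I)/(d + 6*I)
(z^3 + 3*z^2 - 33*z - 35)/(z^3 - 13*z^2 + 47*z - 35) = (z^2 + 8*z + 7)/(z^2 - 8*z + 7)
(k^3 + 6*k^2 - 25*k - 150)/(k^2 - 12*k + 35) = (k^2 + 11*k + 30)/(k - 7)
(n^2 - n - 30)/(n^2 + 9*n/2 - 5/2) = 2*(n - 6)/(2*n - 1)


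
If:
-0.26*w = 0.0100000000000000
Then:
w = -0.04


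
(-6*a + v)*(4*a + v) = -24*a^2 - 2*a*v + v^2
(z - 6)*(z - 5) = z^2 - 11*z + 30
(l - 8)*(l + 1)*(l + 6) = l^3 - l^2 - 50*l - 48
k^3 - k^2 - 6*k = k*(k - 3)*(k + 2)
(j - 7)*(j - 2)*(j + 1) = j^3 - 8*j^2 + 5*j + 14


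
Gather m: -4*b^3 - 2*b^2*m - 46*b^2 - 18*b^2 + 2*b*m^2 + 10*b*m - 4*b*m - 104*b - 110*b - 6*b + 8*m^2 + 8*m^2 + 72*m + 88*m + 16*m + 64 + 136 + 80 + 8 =-4*b^3 - 64*b^2 - 220*b + m^2*(2*b + 16) + m*(-2*b^2 + 6*b + 176) + 288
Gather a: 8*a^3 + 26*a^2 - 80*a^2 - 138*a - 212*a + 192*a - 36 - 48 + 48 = 8*a^3 - 54*a^2 - 158*a - 36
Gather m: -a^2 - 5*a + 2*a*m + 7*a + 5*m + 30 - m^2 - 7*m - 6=-a^2 + 2*a - m^2 + m*(2*a - 2) + 24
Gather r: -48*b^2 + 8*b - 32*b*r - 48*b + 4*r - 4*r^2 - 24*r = -48*b^2 - 40*b - 4*r^2 + r*(-32*b - 20)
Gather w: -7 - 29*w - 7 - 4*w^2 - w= -4*w^2 - 30*w - 14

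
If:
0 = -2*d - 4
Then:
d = -2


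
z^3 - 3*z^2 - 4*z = z*(z - 4)*(z + 1)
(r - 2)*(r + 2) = r^2 - 4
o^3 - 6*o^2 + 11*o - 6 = (o - 3)*(o - 2)*(o - 1)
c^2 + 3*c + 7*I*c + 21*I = (c + 3)*(c + 7*I)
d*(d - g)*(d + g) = d^3 - d*g^2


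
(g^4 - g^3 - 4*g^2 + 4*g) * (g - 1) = g^5 - 2*g^4 - 3*g^3 + 8*g^2 - 4*g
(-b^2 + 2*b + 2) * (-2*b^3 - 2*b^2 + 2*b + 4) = 2*b^5 - 2*b^4 - 10*b^3 - 4*b^2 + 12*b + 8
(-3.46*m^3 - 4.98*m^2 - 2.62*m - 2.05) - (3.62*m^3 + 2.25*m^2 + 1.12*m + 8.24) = -7.08*m^3 - 7.23*m^2 - 3.74*m - 10.29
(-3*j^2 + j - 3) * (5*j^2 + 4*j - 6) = -15*j^4 - 7*j^3 + 7*j^2 - 18*j + 18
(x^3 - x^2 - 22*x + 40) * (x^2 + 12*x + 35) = x^5 + 11*x^4 + x^3 - 259*x^2 - 290*x + 1400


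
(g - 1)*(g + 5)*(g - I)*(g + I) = g^4 + 4*g^3 - 4*g^2 + 4*g - 5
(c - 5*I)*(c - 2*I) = c^2 - 7*I*c - 10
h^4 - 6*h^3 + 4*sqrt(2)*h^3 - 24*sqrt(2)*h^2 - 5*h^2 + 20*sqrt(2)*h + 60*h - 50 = (h - 5)*(h - 1)*(h - sqrt(2))*(h + 5*sqrt(2))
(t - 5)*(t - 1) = t^2 - 6*t + 5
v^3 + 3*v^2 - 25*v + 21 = (v - 3)*(v - 1)*(v + 7)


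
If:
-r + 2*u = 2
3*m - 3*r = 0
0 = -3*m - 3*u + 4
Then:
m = 2/9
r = 2/9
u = 10/9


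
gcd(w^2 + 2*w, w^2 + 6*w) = w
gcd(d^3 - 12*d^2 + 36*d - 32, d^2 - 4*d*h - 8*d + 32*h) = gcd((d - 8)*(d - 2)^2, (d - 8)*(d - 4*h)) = d - 8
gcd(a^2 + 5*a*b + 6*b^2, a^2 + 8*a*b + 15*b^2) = a + 3*b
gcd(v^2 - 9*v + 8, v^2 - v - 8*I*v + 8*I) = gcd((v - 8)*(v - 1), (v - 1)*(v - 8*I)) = v - 1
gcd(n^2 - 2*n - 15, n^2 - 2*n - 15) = n^2 - 2*n - 15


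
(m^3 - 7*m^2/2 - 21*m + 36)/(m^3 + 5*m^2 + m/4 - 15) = 2*(m - 6)/(2*m + 5)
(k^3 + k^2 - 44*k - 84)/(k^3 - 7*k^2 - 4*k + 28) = (k + 6)/(k - 2)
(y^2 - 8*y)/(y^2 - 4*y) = (y - 8)/(y - 4)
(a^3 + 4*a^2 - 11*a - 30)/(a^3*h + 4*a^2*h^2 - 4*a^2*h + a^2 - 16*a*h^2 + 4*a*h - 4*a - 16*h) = (a^3 + 4*a^2 - 11*a - 30)/(a^3*h + 4*a^2*h^2 - 4*a^2*h + a^2 - 16*a*h^2 + 4*a*h - 4*a - 16*h)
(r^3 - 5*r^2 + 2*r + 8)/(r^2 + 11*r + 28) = (r^3 - 5*r^2 + 2*r + 8)/(r^2 + 11*r + 28)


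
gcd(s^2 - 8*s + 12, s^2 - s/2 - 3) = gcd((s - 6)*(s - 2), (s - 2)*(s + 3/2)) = s - 2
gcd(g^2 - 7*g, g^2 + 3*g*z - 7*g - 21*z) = g - 7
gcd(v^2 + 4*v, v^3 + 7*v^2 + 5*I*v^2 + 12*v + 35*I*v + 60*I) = v + 4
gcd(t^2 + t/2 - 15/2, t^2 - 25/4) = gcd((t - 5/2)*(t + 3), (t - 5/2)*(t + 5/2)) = t - 5/2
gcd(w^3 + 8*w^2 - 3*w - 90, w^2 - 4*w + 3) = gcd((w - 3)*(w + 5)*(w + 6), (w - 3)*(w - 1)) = w - 3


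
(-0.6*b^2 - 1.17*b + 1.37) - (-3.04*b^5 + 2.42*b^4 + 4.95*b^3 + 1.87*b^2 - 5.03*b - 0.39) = 3.04*b^5 - 2.42*b^4 - 4.95*b^3 - 2.47*b^2 + 3.86*b + 1.76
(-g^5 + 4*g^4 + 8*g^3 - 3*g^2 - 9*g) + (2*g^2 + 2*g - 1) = -g^5 + 4*g^4 + 8*g^3 - g^2 - 7*g - 1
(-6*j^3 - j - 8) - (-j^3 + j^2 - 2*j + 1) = -5*j^3 - j^2 + j - 9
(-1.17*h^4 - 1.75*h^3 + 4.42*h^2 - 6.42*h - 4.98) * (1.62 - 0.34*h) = 0.3978*h^5 - 1.3004*h^4 - 4.3378*h^3 + 9.3432*h^2 - 8.7072*h - 8.0676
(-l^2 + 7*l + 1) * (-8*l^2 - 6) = 8*l^4 - 56*l^3 - 2*l^2 - 42*l - 6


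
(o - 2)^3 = o^3 - 6*o^2 + 12*o - 8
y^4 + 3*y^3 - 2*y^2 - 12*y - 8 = (y - 2)*(y + 1)*(y + 2)^2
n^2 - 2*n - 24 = (n - 6)*(n + 4)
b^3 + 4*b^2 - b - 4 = (b - 1)*(b + 1)*(b + 4)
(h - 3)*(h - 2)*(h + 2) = h^3 - 3*h^2 - 4*h + 12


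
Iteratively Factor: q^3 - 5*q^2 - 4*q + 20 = (q + 2)*(q^2 - 7*q + 10) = (q - 5)*(q + 2)*(q - 2)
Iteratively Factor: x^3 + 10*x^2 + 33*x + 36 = (x + 4)*(x^2 + 6*x + 9) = (x + 3)*(x + 4)*(x + 3)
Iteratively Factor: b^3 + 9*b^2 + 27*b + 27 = (b + 3)*(b^2 + 6*b + 9) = (b + 3)^2*(b + 3)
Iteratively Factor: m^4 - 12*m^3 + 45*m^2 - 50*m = (m - 5)*(m^3 - 7*m^2 + 10*m) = (m - 5)*(m - 2)*(m^2 - 5*m) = (m - 5)^2*(m - 2)*(m)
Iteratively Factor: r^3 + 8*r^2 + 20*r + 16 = (r + 4)*(r^2 + 4*r + 4) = (r + 2)*(r + 4)*(r + 2)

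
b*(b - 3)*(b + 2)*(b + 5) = b^4 + 4*b^3 - 11*b^2 - 30*b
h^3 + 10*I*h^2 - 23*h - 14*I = (h + I)*(h + 2*I)*(h + 7*I)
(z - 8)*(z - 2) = z^2 - 10*z + 16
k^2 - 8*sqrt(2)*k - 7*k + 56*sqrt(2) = (k - 7)*(k - 8*sqrt(2))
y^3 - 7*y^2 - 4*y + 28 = (y - 7)*(y - 2)*(y + 2)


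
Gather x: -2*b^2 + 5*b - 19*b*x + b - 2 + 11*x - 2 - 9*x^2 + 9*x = -2*b^2 + 6*b - 9*x^2 + x*(20 - 19*b) - 4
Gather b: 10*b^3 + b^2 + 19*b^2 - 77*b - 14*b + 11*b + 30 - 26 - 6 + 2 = 10*b^3 + 20*b^2 - 80*b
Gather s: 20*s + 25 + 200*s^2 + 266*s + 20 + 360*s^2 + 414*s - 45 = 560*s^2 + 700*s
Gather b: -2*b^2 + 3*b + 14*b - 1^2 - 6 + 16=-2*b^2 + 17*b + 9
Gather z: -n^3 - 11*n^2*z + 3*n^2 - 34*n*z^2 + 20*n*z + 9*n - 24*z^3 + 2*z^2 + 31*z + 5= -n^3 + 3*n^2 + 9*n - 24*z^3 + z^2*(2 - 34*n) + z*(-11*n^2 + 20*n + 31) + 5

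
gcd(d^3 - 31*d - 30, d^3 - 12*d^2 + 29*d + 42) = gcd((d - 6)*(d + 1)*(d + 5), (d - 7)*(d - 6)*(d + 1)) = d^2 - 5*d - 6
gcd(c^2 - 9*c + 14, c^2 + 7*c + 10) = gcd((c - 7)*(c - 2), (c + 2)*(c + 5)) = 1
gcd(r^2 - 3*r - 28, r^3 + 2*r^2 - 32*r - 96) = r + 4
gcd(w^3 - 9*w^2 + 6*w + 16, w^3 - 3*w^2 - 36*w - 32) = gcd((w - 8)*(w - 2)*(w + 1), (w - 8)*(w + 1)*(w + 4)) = w^2 - 7*w - 8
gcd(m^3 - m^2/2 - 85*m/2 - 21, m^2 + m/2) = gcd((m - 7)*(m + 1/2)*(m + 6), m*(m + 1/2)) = m + 1/2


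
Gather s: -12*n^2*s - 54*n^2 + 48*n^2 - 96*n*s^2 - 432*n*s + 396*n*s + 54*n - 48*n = -6*n^2 - 96*n*s^2 + 6*n + s*(-12*n^2 - 36*n)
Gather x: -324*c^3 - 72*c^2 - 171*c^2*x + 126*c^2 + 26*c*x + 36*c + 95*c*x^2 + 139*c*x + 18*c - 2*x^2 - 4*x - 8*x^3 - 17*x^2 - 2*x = -324*c^3 + 54*c^2 + 54*c - 8*x^3 + x^2*(95*c - 19) + x*(-171*c^2 + 165*c - 6)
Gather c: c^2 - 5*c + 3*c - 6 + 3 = c^2 - 2*c - 3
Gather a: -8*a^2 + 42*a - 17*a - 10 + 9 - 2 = -8*a^2 + 25*a - 3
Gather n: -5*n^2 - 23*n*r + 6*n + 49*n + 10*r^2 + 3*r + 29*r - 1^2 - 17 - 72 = -5*n^2 + n*(55 - 23*r) + 10*r^2 + 32*r - 90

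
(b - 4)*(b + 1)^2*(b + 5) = b^4 + 3*b^3 - 17*b^2 - 39*b - 20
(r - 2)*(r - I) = r^2 - 2*r - I*r + 2*I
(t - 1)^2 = t^2 - 2*t + 1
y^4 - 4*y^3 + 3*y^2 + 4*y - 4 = (y - 2)^2*(y - 1)*(y + 1)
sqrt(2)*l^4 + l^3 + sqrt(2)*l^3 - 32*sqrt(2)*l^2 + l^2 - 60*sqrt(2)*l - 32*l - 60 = (l - 6)*(l + 2)*(l + 5)*(sqrt(2)*l + 1)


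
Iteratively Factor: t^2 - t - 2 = (t - 2)*(t + 1)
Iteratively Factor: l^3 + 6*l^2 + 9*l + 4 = (l + 4)*(l^2 + 2*l + 1) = (l + 1)*(l + 4)*(l + 1)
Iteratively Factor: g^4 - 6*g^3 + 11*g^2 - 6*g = (g - 3)*(g^3 - 3*g^2 + 2*g) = (g - 3)*(g - 1)*(g^2 - 2*g) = (g - 3)*(g - 2)*(g - 1)*(g)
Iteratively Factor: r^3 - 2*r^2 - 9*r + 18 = (r - 3)*(r^2 + r - 6) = (r - 3)*(r - 2)*(r + 3)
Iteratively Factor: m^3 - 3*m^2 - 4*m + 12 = (m - 3)*(m^2 - 4) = (m - 3)*(m - 2)*(m + 2)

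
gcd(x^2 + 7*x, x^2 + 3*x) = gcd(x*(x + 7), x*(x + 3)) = x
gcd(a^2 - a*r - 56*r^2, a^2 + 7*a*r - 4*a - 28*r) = a + 7*r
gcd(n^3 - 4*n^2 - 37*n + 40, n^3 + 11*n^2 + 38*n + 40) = n + 5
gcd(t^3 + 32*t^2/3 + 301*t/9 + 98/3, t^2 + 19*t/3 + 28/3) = t + 7/3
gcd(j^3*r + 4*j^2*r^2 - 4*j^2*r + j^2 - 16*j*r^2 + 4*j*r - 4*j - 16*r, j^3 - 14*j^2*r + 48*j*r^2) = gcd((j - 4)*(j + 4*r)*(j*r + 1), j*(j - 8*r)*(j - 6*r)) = 1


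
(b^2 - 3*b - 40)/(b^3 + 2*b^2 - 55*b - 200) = 1/(b + 5)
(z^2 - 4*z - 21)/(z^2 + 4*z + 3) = (z - 7)/(z + 1)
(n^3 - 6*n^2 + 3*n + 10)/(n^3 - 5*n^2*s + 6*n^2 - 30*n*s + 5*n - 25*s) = (-n^2 + 7*n - 10)/(-n^2 + 5*n*s - 5*n + 25*s)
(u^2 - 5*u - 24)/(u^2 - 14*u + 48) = (u + 3)/(u - 6)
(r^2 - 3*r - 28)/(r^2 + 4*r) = (r - 7)/r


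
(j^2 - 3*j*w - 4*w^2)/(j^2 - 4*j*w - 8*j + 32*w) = (j + w)/(j - 8)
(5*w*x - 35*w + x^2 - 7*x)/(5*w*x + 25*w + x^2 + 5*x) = (x - 7)/(x + 5)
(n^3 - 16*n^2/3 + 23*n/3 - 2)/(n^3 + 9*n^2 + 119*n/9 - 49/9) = 3*(n^2 - 5*n + 6)/(3*n^2 + 28*n + 49)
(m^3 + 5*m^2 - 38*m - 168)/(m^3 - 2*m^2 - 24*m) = (m + 7)/m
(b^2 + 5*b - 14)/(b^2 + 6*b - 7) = (b - 2)/(b - 1)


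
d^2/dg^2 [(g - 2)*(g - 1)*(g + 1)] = 6*g - 4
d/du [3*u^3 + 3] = 9*u^2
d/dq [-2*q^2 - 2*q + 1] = -4*q - 2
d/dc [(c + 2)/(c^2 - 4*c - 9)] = (c^2 - 4*c - 2*(c - 2)*(c + 2) - 9)/(-c^2 + 4*c + 9)^2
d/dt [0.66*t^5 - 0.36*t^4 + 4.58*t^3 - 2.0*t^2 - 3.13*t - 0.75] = 3.3*t^4 - 1.44*t^3 + 13.74*t^2 - 4.0*t - 3.13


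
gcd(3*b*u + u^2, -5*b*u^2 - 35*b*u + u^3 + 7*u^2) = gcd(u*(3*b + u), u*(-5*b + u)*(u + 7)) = u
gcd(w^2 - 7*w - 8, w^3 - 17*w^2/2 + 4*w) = w - 8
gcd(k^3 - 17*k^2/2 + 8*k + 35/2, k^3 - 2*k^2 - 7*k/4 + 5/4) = k^2 - 3*k/2 - 5/2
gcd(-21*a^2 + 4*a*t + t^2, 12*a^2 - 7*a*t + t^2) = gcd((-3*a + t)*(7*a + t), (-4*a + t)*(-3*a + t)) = -3*a + t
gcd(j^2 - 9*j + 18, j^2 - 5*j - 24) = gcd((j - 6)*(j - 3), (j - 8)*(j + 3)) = 1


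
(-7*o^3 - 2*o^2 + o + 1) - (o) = -7*o^3 - 2*o^2 + 1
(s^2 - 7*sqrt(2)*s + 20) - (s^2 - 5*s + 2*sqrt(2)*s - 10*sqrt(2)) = -9*sqrt(2)*s + 5*s + 10*sqrt(2) + 20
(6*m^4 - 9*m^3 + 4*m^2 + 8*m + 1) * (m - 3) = 6*m^5 - 27*m^4 + 31*m^3 - 4*m^2 - 23*m - 3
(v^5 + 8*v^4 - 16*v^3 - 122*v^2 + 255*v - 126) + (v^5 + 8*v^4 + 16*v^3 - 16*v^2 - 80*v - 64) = 2*v^5 + 16*v^4 - 138*v^2 + 175*v - 190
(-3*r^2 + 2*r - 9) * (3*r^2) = -9*r^4 + 6*r^3 - 27*r^2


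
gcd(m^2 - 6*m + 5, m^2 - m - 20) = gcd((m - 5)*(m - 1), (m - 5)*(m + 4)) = m - 5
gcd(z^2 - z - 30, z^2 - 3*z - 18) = z - 6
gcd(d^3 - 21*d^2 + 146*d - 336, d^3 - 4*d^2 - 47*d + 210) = d - 6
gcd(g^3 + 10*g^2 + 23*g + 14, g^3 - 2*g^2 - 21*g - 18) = g + 1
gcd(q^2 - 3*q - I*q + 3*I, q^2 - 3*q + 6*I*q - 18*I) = q - 3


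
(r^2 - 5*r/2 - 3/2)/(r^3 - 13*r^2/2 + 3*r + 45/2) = (2*r + 1)/(2*r^2 - 7*r - 15)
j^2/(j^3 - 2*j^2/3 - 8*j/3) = 3*j/(3*j^2 - 2*j - 8)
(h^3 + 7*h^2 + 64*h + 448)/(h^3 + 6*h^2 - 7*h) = (h^2 + 64)/(h*(h - 1))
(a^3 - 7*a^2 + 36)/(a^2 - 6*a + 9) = (a^2 - 4*a - 12)/(a - 3)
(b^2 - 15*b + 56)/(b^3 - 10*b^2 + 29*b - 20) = (b^2 - 15*b + 56)/(b^3 - 10*b^2 + 29*b - 20)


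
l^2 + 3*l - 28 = (l - 4)*(l + 7)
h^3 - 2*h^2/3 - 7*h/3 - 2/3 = (h - 2)*(h + 1/3)*(h + 1)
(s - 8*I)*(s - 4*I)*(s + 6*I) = s^3 - 6*I*s^2 + 40*s - 192*I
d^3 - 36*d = d*(d - 6)*(d + 6)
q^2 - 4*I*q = q*(q - 4*I)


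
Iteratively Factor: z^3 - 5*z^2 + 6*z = (z - 3)*(z^2 - 2*z) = z*(z - 3)*(z - 2)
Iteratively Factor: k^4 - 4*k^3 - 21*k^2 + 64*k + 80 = (k + 4)*(k^3 - 8*k^2 + 11*k + 20) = (k + 1)*(k + 4)*(k^2 - 9*k + 20) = (k - 4)*(k + 1)*(k + 4)*(k - 5)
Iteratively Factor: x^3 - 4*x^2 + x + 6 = (x - 3)*(x^2 - x - 2) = (x - 3)*(x - 2)*(x + 1)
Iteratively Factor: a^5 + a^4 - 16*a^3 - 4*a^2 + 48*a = (a + 4)*(a^4 - 3*a^3 - 4*a^2 + 12*a) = (a - 2)*(a + 4)*(a^3 - a^2 - 6*a) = a*(a - 2)*(a + 4)*(a^2 - a - 6) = a*(a - 3)*(a - 2)*(a + 4)*(a + 2)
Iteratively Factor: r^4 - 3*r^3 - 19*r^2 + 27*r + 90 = (r + 3)*(r^3 - 6*r^2 - r + 30) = (r + 2)*(r + 3)*(r^2 - 8*r + 15) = (r - 3)*(r + 2)*(r + 3)*(r - 5)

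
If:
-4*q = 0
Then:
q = 0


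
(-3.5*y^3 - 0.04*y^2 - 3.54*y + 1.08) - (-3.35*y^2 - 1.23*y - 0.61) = -3.5*y^3 + 3.31*y^2 - 2.31*y + 1.69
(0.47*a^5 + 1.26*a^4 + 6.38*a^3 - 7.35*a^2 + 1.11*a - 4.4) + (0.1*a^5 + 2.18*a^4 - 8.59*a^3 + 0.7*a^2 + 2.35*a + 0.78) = 0.57*a^5 + 3.44*a^4 - 2.21*a^3 - 6.65*a^2 + 3.46*a - 3.62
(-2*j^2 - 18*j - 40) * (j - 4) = -2*j^3 - 10*j^2 + 32*j + 160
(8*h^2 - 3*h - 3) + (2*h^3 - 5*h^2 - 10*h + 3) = 2*h^3 + 3*h^2 - 13*h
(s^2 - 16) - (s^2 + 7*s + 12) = -7*s - 28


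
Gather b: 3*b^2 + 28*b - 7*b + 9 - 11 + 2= 3*b^2 + 21*b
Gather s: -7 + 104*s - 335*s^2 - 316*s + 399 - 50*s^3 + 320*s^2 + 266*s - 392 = -50*s^3 - 15*s^2 + 54*s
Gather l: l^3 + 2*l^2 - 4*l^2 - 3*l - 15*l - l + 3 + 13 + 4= l^3 - 2*l^2 - 19*l + 20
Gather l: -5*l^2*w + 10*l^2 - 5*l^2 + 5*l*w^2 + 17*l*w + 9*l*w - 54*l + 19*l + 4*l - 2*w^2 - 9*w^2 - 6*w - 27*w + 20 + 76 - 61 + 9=l^2*(5 - 5*w) + l*(5*w^2 + 26*w - 31) - 11*w^2 - 33*w + 44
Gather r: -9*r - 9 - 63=-9*r - 72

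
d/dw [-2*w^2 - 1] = -4*w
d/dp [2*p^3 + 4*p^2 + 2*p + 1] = 6*p^2 + 8*p + 2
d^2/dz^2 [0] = 0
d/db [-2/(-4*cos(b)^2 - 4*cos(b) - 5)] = 8*(sin(b) + sin(2*b))/(4*cos(b) + 2*cos(2*b) + 7)^2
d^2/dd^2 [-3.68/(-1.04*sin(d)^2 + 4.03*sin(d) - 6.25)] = (-15.921152*sin(d)^4 + 46.270848*sin(d)^3 + 59.795216*sin(d)^2 - 185.231696*sin(d) + 71.693024)/(1.04*sin(d)^2 - 4.03*sin(d) + 6.25)^3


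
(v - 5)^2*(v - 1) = v^3 - 11*v^2 + 35*v - 25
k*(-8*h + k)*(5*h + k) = -40*h^2*k - 3*h*k^2 + k^3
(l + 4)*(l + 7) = l^2 + 11*l + 28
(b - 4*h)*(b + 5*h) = b^2 + b*h - 20*h^2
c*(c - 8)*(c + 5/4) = c^3 - 27*c^2/4 - 10*c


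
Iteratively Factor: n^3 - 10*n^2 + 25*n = (n - 5)*(n^2 - 5*n) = n*(n - 5)*(n - 5)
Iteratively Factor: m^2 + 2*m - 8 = (m + 4)*(m - 2)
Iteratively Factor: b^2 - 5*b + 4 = (b - 1)*(b - 4)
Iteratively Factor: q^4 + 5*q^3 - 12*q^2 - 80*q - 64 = (q + 4)*(q^3 + q^2 - 16*q - 16) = (q - 4)*(q + 4)*(q^2 + 5*q + 4) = (q - 4)*(q + 4)^2*(q + 1)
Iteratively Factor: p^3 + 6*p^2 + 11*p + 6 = (p + 2)*(p^2 + 4*p + 3) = (p + 2)*(p + 3)*(p + 1)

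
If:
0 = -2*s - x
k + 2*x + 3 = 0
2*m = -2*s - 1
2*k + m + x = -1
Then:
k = 7/5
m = -8/5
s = 11/10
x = -11/5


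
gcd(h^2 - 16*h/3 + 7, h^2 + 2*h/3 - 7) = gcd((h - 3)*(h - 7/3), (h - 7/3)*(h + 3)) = h - 7/3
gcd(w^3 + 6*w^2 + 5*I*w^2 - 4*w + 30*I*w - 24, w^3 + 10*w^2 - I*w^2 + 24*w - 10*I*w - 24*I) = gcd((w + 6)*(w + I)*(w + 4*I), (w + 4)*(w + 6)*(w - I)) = w + 6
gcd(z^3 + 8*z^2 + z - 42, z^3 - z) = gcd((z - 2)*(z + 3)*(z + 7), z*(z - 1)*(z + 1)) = 1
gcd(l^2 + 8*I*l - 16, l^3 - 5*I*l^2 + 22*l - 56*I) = l + 4*I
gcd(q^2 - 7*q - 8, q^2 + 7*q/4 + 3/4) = q + 1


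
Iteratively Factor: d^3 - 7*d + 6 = (d + 3)*(d^2 - 3*d + 2) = (d - 1)*(d + 3)*(d - 2)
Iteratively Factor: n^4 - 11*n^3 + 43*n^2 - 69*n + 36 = (n - 3)*(n^3 - 8*n^2 + 19*n - 12) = (n - 3)^2*(n^2 - 5*n + 4) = (n - 4)*(n - 3)^2*(n - 1)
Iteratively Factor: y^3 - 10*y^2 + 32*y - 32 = (y - 4)*(y^2 - 6*y + 8) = (y - 4)*(y - 2)*(y - 4)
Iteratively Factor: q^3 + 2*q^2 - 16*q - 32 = (q + 4)*(q^2 - 2*q - 8) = (q + 2)*(q + 4)*(q - 4)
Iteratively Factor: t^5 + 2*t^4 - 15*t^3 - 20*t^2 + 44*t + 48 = (t - 2)*(t^4 + 4*t^3 - 7*t^2 - 34*t - 24) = (t - 3)*(t - 2)*(t^3 + 7*t^2 + 14*t + 8) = (t - 3)*(t - 2)*(t + 1)*(t^2 + 6*t + 8) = (t - 3)*(t - 2)*(t + 1)*(t + 2)*(t + 4)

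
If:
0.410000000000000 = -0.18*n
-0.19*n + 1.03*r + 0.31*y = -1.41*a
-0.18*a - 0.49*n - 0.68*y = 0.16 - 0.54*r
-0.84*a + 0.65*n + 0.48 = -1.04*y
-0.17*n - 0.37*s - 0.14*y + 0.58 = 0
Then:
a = -0.05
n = -2.28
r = -0.63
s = 2.27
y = 0.92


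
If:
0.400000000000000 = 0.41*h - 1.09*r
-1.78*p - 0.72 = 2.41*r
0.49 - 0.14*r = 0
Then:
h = 10.28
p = -5.14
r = 3.50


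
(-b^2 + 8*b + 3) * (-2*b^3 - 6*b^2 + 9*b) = 2*b^5 - 10*b^4 - 63*b^3 + 54*b^2 + 27*b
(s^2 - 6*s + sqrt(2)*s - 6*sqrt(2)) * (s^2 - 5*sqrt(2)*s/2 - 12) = s^4 - 6*s^3 - 3*sqrt(2)*s^3/2 - 17*s^2 + 9*sqrt(2)*s^2 - 12*sqrt(2)*s + 102*s + 72*sqrt(2)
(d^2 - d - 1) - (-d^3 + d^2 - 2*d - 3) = d^3 + d + 2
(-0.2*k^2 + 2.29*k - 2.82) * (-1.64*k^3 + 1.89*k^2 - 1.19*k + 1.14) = 0.328*k^5 - 4.1336*k^4 + 9.1909*k^3 - 8.2829*k^2 + 5.9664*k - 3.2148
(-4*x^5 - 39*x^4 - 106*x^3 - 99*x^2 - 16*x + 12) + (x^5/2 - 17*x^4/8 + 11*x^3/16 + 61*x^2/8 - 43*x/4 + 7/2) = -7*x^5/2 - 329*x^4/8 - 1685*x^3/16 - 731*x^2/8 - 107*x/4 + 31/2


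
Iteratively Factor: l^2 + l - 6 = (l + 3)*(l - 2)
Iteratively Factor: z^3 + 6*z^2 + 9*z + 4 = (z + 1)*(z^2 + 5*z + 4) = (z + 1)^2*(z + 4)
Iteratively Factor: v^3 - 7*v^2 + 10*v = (v - 5)*(v^2 - 2*v) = (v - 5)*(v - 2)*(v)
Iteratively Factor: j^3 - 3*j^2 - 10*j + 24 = (j - 4)*(j^2 + j - 6) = (j - 4)*(j + 3)*(j - 2)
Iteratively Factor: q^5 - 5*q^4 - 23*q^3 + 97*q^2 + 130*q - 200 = (q - 5)*(q^4 - 23*q^2 - 18*q + 40) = (q - 5)^2*(q^3 + 5*q^2 + 2*q - 8) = (q - 5)^2*(q + 4)*(q^2 + q - 2) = (q - 5)^2*(q - 1)*(q + 4)*(q + 2)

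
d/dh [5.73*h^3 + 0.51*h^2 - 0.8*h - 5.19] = 17.19*h^2 + 1.02*h - 0.8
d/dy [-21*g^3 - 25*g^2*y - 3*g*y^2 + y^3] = -25*g^2 - 6*g*y + 3*y^2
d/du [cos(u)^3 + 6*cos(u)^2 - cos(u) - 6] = (-3*cos(u)^2 - 12*cos(u) + 1)*sin(u)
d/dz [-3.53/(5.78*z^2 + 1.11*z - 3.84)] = (40.8068*z + 3.9183)/(5.78*z^2 + 1.11*z - 3.84)^2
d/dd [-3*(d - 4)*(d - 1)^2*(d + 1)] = -12*d^3 + 45*d^2 - 18*d - 15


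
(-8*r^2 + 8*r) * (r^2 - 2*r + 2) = -8*r^4 + 24*r^3 - 32*r^2 + 16*r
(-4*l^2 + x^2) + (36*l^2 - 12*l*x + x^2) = 32*l^2 - 12*l*x + 2*x^2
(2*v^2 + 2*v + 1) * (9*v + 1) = 18*v^3 + 20*v^2 + 11*v + 1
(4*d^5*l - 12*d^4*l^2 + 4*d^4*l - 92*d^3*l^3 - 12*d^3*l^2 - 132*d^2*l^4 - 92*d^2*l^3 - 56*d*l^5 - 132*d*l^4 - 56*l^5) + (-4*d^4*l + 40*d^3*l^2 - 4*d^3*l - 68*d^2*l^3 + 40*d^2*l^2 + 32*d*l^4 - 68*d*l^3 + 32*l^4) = 4*d^5*l - 12*d^4*l^2 - 92*d^3*l^3 + 28*d^3*l^2 - 4*d^3*l - 132*d^2*l^4 - 160*d^2*l^3 + 40*d^2*l^2 - 56*d*l^5 - 100*d*l^4 - 68*d*l^3 - 56*l^5 + 32*l^4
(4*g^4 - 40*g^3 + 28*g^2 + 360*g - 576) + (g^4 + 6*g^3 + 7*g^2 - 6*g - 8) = 5*g^4 - 34*g^3 + 35*g^2 + 354*g - 584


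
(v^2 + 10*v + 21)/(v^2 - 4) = (v^2 + 10*v + 21)/(v^2 - 4)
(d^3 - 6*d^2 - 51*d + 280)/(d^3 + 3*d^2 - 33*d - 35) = (d - 8)/(d + 1)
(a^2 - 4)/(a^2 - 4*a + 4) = (a + 2)/(a - 2)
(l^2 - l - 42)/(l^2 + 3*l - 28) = (l^2 - l - 42)/(l^2 + 3*l - 28)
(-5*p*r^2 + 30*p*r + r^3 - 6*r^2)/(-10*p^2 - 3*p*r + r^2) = r*(r - 6)/(2*p + r)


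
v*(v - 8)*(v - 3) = v^3 - 11*v^2 + 24*v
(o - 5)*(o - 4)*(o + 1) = o^3 - 8*o^2 + 11*o + 20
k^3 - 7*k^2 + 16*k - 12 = (k - 3)*(k - 2)^2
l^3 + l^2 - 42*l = l*(l - 6)*(l + 7)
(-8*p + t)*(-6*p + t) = 48*p^2 - 14*p*t + t^2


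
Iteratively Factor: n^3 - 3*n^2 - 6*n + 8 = (n - 4)*(n^2 + n - 2) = (n - 4)*(n + 2)*(n - 1)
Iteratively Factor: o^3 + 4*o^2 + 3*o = (o)*(o^2 + 4*o + 3) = o*(o + 3)*(o + 1)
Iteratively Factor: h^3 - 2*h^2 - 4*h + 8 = (h - 2)*(h^2 - 4) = (h - 2)^2*(h + 2)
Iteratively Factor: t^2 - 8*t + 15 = (t - 5)*(t - 3)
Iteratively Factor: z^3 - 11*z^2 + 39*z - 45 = (z - 3)*(z^2 - 8*z + 15) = (z - 5)*(z - 3)*(z - 3)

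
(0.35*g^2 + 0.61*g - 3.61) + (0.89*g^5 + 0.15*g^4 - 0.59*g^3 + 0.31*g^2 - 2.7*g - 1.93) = 0.89*g^5 + 0.15*g^4 - 0.59*g^3 + 0.66*g^2 - 2.09*g - 5.54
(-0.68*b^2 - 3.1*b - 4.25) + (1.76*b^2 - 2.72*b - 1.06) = 1.08*b^2 - 5.82*b - 5.31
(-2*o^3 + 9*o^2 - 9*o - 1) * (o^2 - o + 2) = -2*o^5 + 11*o^4 - 22*o^3 + 26*o^2 - 17*o - 2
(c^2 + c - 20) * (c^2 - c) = c^4 - 21*c^2 + 20*c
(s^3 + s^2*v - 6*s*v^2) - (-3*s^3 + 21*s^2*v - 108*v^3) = 4*s^3 - 20*s^2*v - 6*s*v^2 + 108*v^3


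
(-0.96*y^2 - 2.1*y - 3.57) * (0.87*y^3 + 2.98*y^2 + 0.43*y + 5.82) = -0.8352*y^5 - 4.6878*y^4 - 9.7767*y^3 - 17.1288*y^2 - 13.7571*y - 20.7774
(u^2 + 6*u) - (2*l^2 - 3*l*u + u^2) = -2*l^2 + 3*l*u + 6*u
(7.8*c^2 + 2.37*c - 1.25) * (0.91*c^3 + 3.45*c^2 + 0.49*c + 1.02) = 7.098*c^5 + 29.0667*c^4 + 10.861*c^3 + 4.8048*c^2 + 1.8049*c - 1.275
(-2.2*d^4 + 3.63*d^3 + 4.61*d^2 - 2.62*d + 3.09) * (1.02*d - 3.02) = -2.244*d^5 + 10.3466*d^4 - 6.2604*d^3 - 16.5946*d^2 + 11.0642*d - 9.3318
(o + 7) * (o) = o^2 + 7*o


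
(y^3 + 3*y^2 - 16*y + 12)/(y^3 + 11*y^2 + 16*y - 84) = (y - 1)/(y + 7)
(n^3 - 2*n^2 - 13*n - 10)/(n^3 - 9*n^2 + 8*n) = (n^3 - 2*n^2 - 13*n - 10)/(n*(n^2 - 9*n + 8))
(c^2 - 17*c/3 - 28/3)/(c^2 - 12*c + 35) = (c + 4/3)/(c - 5)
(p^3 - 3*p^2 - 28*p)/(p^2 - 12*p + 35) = p*(p + 4)/(p - 5)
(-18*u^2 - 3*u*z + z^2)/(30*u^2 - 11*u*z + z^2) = (3*u + z)/(-5*u + z)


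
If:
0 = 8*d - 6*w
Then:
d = 3*w/4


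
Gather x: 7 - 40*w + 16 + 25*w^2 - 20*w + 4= 25*w^2 - 60*w + 27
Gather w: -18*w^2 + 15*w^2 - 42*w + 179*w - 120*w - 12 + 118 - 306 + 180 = -3*w^2 + 17*w - 20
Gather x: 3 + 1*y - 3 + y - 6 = 2*y - 6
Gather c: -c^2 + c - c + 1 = 1 - c^2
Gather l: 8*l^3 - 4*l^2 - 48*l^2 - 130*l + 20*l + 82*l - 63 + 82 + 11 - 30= 8*l^3 - 52*l^2 - 28*l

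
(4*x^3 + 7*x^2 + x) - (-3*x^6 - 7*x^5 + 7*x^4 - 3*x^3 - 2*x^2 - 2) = 3*x^6 + 7*x^5 - 7*x^4 + 7*x^3 + 9*x^2 + x + 2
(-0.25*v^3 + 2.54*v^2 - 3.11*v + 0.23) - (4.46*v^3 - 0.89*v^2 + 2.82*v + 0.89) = -4.71*v^3 + 3.43*v^2 - 5.93*v - 0.66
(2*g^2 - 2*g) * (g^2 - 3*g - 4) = 2*g^4 - 8*g^3 - 2*g^2 + 8*g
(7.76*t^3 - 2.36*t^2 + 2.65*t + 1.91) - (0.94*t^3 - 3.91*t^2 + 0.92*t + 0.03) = 6.82*t^3 + 1.55*t^2 + 1.73*t + 1.88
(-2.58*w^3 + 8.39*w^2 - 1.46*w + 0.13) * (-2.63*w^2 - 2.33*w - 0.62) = 6.7854*w^5 - 16.0543*w^4 - 14.1093*w^3 - 2.1419*w^2 + 0.6023*w - 0.0806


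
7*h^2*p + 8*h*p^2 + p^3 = p*(h + p)*(7*h + p)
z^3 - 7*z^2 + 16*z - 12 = (z - 3)*(z - 2)^2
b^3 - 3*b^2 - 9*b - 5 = (b - 5)*(b + 1)^2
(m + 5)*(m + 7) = m^2 + 12*m + 35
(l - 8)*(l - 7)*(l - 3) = l^3 - 18*l^2 + 101*l - 168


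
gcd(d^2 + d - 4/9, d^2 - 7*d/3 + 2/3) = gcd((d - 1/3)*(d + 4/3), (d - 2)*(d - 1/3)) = d - 1/3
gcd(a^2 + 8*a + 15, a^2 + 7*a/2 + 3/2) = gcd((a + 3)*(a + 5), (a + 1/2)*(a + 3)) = a + 3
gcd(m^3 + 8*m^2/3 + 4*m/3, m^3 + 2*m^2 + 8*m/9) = m^2 + 2*m/3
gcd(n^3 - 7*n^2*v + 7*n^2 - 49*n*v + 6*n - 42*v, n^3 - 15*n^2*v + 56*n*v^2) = -n + 7*v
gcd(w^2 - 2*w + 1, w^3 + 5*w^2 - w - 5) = w - 1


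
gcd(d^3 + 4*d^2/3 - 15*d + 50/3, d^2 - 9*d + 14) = d - 2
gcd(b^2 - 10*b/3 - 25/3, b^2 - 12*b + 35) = b - 5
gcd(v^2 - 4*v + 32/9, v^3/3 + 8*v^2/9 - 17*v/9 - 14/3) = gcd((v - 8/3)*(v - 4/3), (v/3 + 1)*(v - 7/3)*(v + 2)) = 1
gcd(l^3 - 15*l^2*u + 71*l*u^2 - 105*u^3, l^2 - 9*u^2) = -l + 3*u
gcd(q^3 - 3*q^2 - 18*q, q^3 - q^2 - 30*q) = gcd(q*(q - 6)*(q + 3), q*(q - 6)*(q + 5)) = q^2 - 6*q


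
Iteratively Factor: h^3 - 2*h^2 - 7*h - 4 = (h + 1)*(h^2 - 3*h - 4) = (h + 1)^2*(h - 4)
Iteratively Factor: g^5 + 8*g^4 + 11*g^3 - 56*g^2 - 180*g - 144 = (g + 2)*(g^4 + 6*g^3 - g^2 - 54*g - 72) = (g + 2)*(g + 3)*(g^3 + 3*g^2 - 10*g - 24) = (g - 3)*(g + 2)*(g + 3)*(g^2 + 6*g + 8) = (g - 3)*(g + 2)*(g + 3)*(g + 4)*(g + 2)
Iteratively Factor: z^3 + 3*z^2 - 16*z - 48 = (z + 3)*(z^2 - 16) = (z + 3)*(z + 4)*(z - 4)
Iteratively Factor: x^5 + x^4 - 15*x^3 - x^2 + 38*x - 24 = (x - 1)*(x^4 + 2*x^3 - 13*x^2 - 14*x + 24) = (x - 1)*(x + 4)*(x^3 - 2*x^2 - 5*x + 6) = (x - 3)*(x - 1)*(x + 4)*(x^2 + x - 2) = (x - 3)*(x - 1)^2*(x + 4)*(x + 2)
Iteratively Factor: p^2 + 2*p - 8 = (p + 4)*(p - 2)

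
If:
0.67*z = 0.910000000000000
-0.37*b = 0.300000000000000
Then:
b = -0.81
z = 1.36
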